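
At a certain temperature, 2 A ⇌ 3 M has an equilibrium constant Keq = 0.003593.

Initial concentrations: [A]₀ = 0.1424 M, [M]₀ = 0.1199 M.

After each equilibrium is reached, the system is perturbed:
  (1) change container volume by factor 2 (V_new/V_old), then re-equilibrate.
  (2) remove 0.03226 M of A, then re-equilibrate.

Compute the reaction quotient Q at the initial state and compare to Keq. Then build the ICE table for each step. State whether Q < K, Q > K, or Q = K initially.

Q₀ = 0.085; Q > K (proceeds reverse)

Q₀ = 0.085 vs Keq = 0.003593 ⇒ Q>K, reverse
Step 1:
                  A         M
  init       0.1424    0.1199
  Δ         0.04634   -0.0695
  eq         0.1887    0.0504
  solve Keq expr → x = -0.02317; check Q = 0.003593
Then change container volume by factor 2 (V_new/V_old).
Step 2:
                  A         M
  init      0.09437    0.0252
  Δ       -0.003795  0.005692
  eq        0.09057   0.03089
  solve Keq expr → x = 0.001897; check Q = 0.003593
Then remove 0.03226 M of A.
Step 3:
                  A         M
  init      0.05831   0.03089
  Δ        0.004465 -0.006697
  eq        0.06278   0.02419
  solve Keq expr → x = -0.002232; check Q = 0.003593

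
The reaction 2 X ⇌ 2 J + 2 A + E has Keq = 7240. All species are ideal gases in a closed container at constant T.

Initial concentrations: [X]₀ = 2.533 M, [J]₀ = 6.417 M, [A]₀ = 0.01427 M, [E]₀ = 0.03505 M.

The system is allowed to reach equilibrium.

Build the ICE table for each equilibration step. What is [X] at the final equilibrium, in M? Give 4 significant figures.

Q₀ = 4.5807e-05 vs Keq = 7240 ⇒ Q<K, forward
Step 1:
                  X         J         A         E
  I           2.533     6.417   0.01427   0.03505
  C          -2.279     2.279     2.279     1.139
  E           0.254     8.696     2.293     1.175
  solve Keq expr → x = 1.139; check Q = 7240

[X]_eq = 0.254 M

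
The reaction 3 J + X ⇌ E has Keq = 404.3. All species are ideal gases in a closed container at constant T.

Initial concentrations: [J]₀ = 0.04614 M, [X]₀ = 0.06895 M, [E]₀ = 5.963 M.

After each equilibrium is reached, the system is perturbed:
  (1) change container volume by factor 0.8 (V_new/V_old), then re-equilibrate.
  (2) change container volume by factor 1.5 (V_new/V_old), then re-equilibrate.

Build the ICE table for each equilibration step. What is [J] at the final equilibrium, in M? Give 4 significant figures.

[J]_eq = 0.4055 M

Q₀ = 8.8044e+05 vs Keq = 404.3 ⇒ Q>K, reverse
Step 1:
                  J         X         E
  init      0.04614   0.06895     5.963
  Δ          0.3746    0.1249   -0.1249
  eq         0.4208    0.1938     5.838
  solve Keq expr → x = -0.1249; check Q = 404.3
Then change container volume by factor 0.8 (V_new/V_old).
Step 2:
                  J         X         E
  init        0.526    0.2423     7.298
  Δ        -0.08647  -0.02882   0.02882
  eq         0.4395    0.2135     7.326
  solve Keq expr → x = 0.02882; check Q = 404.3
Then change container volume by factor 1.5 (V_new/V_old).
Step 3:
                  J         X         E
  init        0.293    0.1423     4.884
  Δ          0.1125    0.0375   -0.0375
  eq         0.4055    0.1798     4.847
  solve Keq expr → x = -0.0375; check Q = 404.3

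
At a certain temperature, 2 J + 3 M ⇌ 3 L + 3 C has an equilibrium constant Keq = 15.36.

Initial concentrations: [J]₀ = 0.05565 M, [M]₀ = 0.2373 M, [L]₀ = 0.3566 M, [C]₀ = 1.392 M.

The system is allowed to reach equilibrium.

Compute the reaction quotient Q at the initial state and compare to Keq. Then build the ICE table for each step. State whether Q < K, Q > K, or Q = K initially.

Q₀ = 2956; Q > K (proceeds reverse)

Q₀ = 2956 vs Keq = 15.36 ⇒ Q>K, reverse
Step 1:
                  J         M         L         C
  Initial   0.05565    0.2373    0.3566     1.392
  Change    0.09505    0.1426   -0.1426   -0.1426
  Equil      0.1507    0.3799     0.214     1.249
  solve Keq expr → x = -0.04752; check Q = 15.36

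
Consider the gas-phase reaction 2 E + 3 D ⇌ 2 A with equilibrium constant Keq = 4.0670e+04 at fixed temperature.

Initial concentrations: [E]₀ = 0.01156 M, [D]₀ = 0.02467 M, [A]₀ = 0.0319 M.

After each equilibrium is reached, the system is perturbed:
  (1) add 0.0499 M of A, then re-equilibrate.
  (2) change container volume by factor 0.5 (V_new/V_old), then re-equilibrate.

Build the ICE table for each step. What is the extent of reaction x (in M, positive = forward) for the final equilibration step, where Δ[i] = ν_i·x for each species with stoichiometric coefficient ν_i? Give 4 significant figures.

x = 0.009482 M

Q₀ = 5.0718e+05 vs Keq = 4.0670e+04 ⇒ Q>K, reverse
Step 1:
                  E         D         A
  I         0.01156   0.02467    0.0319
  C        0.007054   0.01058 -0.007054
  E         0.01861   0.03525   0.02485
  solve Keq expr → x = -0.003527; check Q = 4.0670e+04
Then add 0.0499 M of A.
Step 2:
                  E         D         A
  I         0.01861   0.03525   0.07475
  C        0.009958   0.01494 -0.009958
  E         0.02857   0.05019   0.06479
  solve Keq expr → x = -0.004979; check Q = 4.0670e+04
Then change container volume by factor 0.5 (V_new/V_old).
Step 3:
                  E         D         A
  I         0.05714    0.1004    0.1296
  C        -0.01896  -0.02845   0.01896
  E         0.03818   0.07193    0.1485
  solve Keq expr → x = 0.009482; check Q = 4.0670e+04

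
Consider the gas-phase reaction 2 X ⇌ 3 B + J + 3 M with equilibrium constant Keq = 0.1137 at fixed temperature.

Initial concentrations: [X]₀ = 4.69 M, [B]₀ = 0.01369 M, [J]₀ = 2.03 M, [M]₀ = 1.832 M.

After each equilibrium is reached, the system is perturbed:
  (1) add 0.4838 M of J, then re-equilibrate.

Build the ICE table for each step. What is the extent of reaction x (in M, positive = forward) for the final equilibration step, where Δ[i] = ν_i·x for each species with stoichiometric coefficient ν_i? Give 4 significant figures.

Q₀ = 1.4559e-06 vs Keq = 0.1137 ⇒ Q<K, forward
Step 1:
                  X         B         J         M
  Initial      4.69   0.01369      2.03     1.832
  Change    -0.2869    0.4304    0.1435    0.4304
  Equil       4.403    0.4441     2.173     2.262
  solve Keq expr → x = 0.1435; check Q = 0.1137
Then add 0.4838 M of J.
Step 2:
                  X         B         J         M
  Initial     4.403    0.4441     2.657     2.262
  Change     0.0154  -0.02311 -0.007702  -0.02311
  Equil       4.418     0.421      2.65     2.239
  solve Keq expr → x = -0.007702; check Q = 0.1137

x = -0.007702 M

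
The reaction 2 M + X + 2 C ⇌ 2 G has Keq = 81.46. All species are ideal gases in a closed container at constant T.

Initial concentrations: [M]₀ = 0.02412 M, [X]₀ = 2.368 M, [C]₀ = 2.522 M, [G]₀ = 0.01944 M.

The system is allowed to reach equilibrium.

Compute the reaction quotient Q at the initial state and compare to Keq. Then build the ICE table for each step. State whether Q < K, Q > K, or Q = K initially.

Q₀ = 0.04313 vs Keq = 81.46 ⇒ Q<K, forward
Step 1:
                   M          X          C          G
  init       0.02412      2.368      2.522    0.01944
  Δ          -0.0229   -0.01145    -0.0229     0.0229
  eq        0.001223      2.357      2.499    0.04234
  solve Keq expr → x = 0.01145; check Q = 81.46

Q₀ = 0.04313; Q < K (proceeds forward)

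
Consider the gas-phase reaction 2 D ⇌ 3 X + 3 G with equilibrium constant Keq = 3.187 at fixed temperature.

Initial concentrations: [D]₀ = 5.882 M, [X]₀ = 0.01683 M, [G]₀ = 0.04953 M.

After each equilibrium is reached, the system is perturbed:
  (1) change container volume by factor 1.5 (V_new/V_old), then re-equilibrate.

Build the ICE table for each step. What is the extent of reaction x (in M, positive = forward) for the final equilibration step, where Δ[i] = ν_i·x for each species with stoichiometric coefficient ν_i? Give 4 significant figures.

Q₀ = 1.6742e-11 vs Keq = 3.187 ⇒ Q<K, forward
Step 1:
                  D         X         G
  Initial     5.882   0.01683   0.04953
  Change     -1.319     1.979     1.979
  Equil       4.563     1.996     2.028
  solve Keq expr → x = 0.6596; check Q = 3.187
Then change container volume by factor 1.5 (V_new/V_old).
Step 2:
                  D         X         G
  Initial     3.042     1.331     1.352
  Change    -0.2452    0.3678    0.3678
  Equil       2.797     1.698      1.72
  solve Keq expr → x = 0.1226; check Q = 3.187

x = 0.1226 M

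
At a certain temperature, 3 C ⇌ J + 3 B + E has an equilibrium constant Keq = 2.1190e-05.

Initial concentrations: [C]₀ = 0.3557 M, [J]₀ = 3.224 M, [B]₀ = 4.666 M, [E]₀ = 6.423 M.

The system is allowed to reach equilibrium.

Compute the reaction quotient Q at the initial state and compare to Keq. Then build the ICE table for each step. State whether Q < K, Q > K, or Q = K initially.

Q₀ = 4.6743e+04; Q > K (proceeds reverse)

Q₀ = 4.6743e+04 vs Keq = 2.1190e-05 ⇒ Q>K, reverse
Step 1:
                   C          J          B          E
  init        0.3557      3.224      4.666      6.423
  Δ            4.598     -1.533     -4.598     -1.533
  eq           4.954      1.691    0.06779       4.89
  solve Keq expr → x = -1.533; check Q = 2.1190e-05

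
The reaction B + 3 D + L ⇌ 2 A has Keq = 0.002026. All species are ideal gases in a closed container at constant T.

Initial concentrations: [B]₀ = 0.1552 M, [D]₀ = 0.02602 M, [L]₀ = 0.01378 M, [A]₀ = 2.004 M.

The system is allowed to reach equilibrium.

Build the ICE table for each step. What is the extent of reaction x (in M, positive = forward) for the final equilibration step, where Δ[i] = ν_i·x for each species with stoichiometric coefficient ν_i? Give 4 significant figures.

x = -0.902 M

Q₀ = 1.0659e+08 vs Keq = 0.002026 ⇒ Q>K, reverse
Step 1:
                  B         D         L         A
  I          0.1552   0.02602   0.01378     2.004
  C           0.902     2.706     0.902    -1.804
  E           1.057     2.732    0.9158       0.2
  solve Keq expr → x = -0.902; check Q = 0.002026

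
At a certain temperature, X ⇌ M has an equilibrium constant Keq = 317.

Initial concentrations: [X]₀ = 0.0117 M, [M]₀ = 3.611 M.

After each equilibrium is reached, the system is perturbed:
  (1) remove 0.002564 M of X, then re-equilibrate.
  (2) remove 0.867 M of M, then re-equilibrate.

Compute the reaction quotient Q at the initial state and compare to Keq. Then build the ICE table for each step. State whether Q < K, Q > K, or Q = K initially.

Q₀ = 308.6; Q < K (proceeds forward)

Q₀ = 308.6 vs Keq = 317 ⇒ Q<K, forward
Step 1:
                    X           M
  Initial      0.0117       3.611
  Change  -3.0786e-04  3.0786e-04
  Equil       0.01139       3.611
  solve Keq expr → x = 3.0786e-04; check Q = 317
Then remove 0.002564 M of X.
Step 2:
                    X           M
  Initial    0.008828       3.611
  Change     0.002556   -0.002556
  Equil       0.01138       3.609
  solve Keq expr → x = -0.002556; check Q = 317
Then remove 0.867 M of M.
Step 3:
                    X           M
  Initial     0.01138       2.742
  Change    -0.002726    0.002726
  Equil      0.008658       2.744
  solve Keq expr → x = 0.002726; check Q = 317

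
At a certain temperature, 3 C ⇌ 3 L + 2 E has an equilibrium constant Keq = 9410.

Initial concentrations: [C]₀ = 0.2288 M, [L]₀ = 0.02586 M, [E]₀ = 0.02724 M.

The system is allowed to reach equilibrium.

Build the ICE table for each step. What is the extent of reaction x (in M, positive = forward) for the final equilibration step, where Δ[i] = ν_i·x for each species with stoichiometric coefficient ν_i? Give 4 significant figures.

x = 0.07502 M

Q₀ = 1.0714e-06 vs Keq = 9410 ⇒ Q<K, forward
Step 1:
                    C           L           E
  I            0.2288     0.02586     0.02724
  C            -0.225       0.225        0.15
  E           0.00375      0.2509      0.1773
  solve Keq expr → x = 0.07502; check Q = 9410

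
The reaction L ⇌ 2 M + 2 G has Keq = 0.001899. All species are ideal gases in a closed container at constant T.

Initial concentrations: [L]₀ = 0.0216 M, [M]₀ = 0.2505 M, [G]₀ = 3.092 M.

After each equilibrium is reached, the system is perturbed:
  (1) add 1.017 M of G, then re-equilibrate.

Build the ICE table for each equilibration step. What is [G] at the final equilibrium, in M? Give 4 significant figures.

Q₀ = 27.77 vs Keq = 0.001899 ⇒ Q>K, reverse
Step 1:
                  L         M         G
  I          0.0216    0.2505     3.092
  C          0.1223   -0.2447   -0.2447
  E          0.1439  0.005807     2.847
  solve Keq expr → x = -0.1223; check Q = 0.001899
Then add 1.017 M of G.
Step 2:
                  L         M         G
  I          0.1439  0.005807     3.864
  C       7.5763e-04 -0.001515 -0.001515
  E          0.1447  0.004291     3.863
  solve Keq expr → x = -7.5763e-04; check Q = 0.001899

[G]_eq = 3.863 M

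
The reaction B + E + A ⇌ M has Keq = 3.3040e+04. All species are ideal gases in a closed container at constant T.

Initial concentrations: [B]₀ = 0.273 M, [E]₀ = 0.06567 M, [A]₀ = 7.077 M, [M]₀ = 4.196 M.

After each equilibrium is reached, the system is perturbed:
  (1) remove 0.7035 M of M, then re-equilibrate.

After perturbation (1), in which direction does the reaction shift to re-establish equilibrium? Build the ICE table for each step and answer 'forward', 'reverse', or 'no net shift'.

Q₀ = 33.07 vs Keq = 3.3040e+04 ⇒ Q<K, forward
Step 1:
                   B          E          A          M
  init         0.273    0.06567      7.077      4.196
  Δ         -0.06558   -0.06558   -0.06558    0.06558
  eq          0.2074 8.8690e-05      7.011      4.262
  solve Keq expr → x = 0.06558; check Q = 3.3040e+04
Then remove 0.7035 M of M.
Step 2:
                   B          E          A          M
  init        0.2074 8.8690e-05      7.011      3.558
  Δ       -1.4635e-05 -1.4635e-05 -1.4635e-05 1.4635e-05
  eq          0.2074 7.4055e-05      7.011      3.558
  solve Keq expr → x = 1.4635e-05; check Q = 3.3040e+04

Direction: forward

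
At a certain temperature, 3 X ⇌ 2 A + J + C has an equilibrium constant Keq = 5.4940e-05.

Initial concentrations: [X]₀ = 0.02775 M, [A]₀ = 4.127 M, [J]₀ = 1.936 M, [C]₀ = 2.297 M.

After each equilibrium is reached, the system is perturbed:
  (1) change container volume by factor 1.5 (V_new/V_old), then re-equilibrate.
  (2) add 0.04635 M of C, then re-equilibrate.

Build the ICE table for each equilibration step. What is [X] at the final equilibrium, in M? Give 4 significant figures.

Q₀ = 3.5444e+06 vs Keq = 5.4940e-05 ⇒ Q>K, reverse
Step 1:
                  X         A         J         C
  init      0.02775     4.127     1.936     2.297
  Δ           5.511    -3.674    -1.837    -1.837
  eq          5.539    0.4529   0.09895      0.46
  solve Keq expr → x = -1.837; check Q = 5.4940e-05
Then change container volume by factor 1.5 (V_new/V_old).
Step 2:
                  X         A         J         C
  init        3.693    0.3019   0.06597    0.3066
  Δ        -0.03772   0.02515   0.01257   0.01257
  eq          3.655    0.3271   0.07854    0.3192
  solve Keq expr → x = 0.01257; check Q = 5.4940e-05
Then add 0.04635 M of C.
Step 3:
                  X         A         J         C
  init        3.655    0.3271   0.07854    0.3656
  Δ         0.01324 -0.008829 -0.004415 -0.004415
  eq          3.668    0.3183   0.07413    0.3611
  solve Keq expr → x = -0.004415; check Q = 5.4940e-05

[X]_eq = 3.668 M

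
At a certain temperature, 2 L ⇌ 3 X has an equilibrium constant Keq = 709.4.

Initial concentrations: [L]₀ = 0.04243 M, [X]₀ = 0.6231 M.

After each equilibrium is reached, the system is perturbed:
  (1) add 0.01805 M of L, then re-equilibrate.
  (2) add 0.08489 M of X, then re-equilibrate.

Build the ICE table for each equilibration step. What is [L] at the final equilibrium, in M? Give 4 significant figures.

[L]_eq = 0.02494 M

Q₀ = 134.4 vs Keq = 709.4 ⇒ Q<K, forward
Step 1:
                  L         X
  Initial   0.04243    0.6231
  Change   -0.02245   0.03367
  Equil     0.01998    0.6568
  solve Keq expr → x = 0.01122; check Q = 709.4
Then add 0.01805 M of L.
Step 2:
                  L         X
  Initial   0.03803    0.6568
  Change   -0.01688   0.02532
  Equil     0.02115    0.6821
  solve Keq expr → x = 0.008442; check Q = 709.4
Then add 0.08489 M of X.
Step 3:
                  L         X
  Initial   0.02115     0.767
  Change   0.003789 -0.005684
  Equil     0.02494    0.7613
  solve Keq expr → x = -0.001895; check Q = 709.4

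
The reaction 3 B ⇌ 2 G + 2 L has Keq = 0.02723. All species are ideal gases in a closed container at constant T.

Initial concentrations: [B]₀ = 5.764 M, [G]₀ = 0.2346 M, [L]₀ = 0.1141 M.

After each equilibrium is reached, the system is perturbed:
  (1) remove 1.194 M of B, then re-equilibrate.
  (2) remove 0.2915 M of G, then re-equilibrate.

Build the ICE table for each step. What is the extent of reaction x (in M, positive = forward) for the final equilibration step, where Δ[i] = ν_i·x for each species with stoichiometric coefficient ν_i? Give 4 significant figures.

x = 0.0551 M

Q₀ = 3.7416e-06 vs Keq = 0.02723 ⇒ Q<K, forward
Step 1:
                  B         G         L
  Initial     5.764    0.2346    0.1141
  Change     -1.537     1.025     1.025
  Equil       4.227     1.259     1.139
  solve Keq expr → x = 0.5123; check Q = 0.02723
Then remove 1.194 M of B.
Step 2:
                  B         G         L
  Initial     3.033     1.259     1.139
  Change     0.2946   -0.1964   -0.1964
  Equil       3.328     1.063    0.9424
  solve Keq expr → x = -0.0982; check Q = 0.02723
Then remove 0.2915 M of G.
Step 3:
                  B         G         L
  Initial     3.328    0.7714    0.9424
  Change    -0.1653    0.1102    0.1102
  Equil       3.162    0.8816     1.053
  solve Keq expr → x = 0.0551; check Q = 0.02723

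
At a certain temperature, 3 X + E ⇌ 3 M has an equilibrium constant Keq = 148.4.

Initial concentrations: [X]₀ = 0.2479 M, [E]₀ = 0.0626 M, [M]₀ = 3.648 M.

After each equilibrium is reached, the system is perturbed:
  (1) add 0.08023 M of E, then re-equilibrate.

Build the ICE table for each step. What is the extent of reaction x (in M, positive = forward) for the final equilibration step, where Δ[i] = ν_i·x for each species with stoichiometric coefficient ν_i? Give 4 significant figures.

Q₀ = 5.0905e+04 vs Keq = 148.4 ⇒ Q>K, reverse
Step 1:
                    X           E           M
  init         0.2479      0.0626       3.648
  Δ            0.6308      0.2103     -0.6308
  eq           0.8787      0.2729       3.017
  solve Keq expr → x = -0.2103; check Q = 148.4
Then add 0.08023 M of E.
Step 2:
                    X           E           M
  init         0.8787      0.3531       3.017
  Δ           -0.0472    -0.01573      0.0472
  eq           0.8315      0.3374       3.064
  solve Keq expr → x = 0.01573; check Q = 148.4

x = 0.01573 M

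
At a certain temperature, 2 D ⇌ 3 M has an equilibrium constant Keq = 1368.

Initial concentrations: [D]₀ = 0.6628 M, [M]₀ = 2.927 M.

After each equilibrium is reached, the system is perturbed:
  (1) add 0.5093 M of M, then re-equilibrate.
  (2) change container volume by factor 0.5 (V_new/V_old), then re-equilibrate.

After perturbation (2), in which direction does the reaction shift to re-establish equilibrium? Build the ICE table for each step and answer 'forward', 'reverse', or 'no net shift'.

Direction: reverse

Q₀ = 57.08 vs Keq = 1368 ⇒ Q<K, forward
Step 1:
                  D         M
  I          0.6628     2.927
  C         -0.4751    0.7126
  E          0.1877      3.64
  solve Keq expr → x = 0.2375; check Q = 1368
Then add 0.5093 M of M.
Step 2:
                  D         M
  I          0.1877     4.149
  C         0.03627  -0.05441
  E           0.224     4.094
  solve Keq expr → x = -0.01814; check Q = 1368
Then change container volume by factor 0.5 (V_new/V_old).
Step 3:
                  D         M
  I           0.448     8.189
  C          0.1582   -0.2373
  E          0.6062     7.952
  solve Keq expr → x = -0.07911; check Q = 1368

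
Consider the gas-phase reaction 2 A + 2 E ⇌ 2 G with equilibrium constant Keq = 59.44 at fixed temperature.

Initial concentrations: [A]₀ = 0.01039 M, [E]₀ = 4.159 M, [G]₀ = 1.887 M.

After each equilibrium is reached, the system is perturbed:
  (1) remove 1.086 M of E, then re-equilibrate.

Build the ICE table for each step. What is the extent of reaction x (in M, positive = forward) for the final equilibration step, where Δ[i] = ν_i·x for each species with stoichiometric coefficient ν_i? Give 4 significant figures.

x = -0.009273 M

Q₀ = 1907 vs Keq = 59.44 ⇒ Q>K, reverse
Step 1:
                  A         E         G
  init      0.01039     4.159     1.887
  Δ         0.04638   0.04638  -0.04638
  eq        0.05677     4.205     1.841
  solve Keq expr → x = -0.02319; check Q = 59.44
Then remove 1.086 M of E.
Step 2:
                  A         E         G
  init      0.05677     3.119     1.841
  Δ         0.01855   0.01855  -0.01855
  eq        0.07532     3.138     1.822
  solve Keq expr → x = -0.009273; check Q = 59.44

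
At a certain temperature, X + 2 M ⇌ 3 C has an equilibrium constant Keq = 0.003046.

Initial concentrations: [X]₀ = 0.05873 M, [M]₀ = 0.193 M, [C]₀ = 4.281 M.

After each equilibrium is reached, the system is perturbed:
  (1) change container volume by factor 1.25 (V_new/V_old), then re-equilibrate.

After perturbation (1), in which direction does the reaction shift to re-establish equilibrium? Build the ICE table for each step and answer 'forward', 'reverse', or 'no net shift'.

Direction: no net shift

Q₀ = 3.5864e+04 vs Keq = 0.003046 ⇒ Q>K, reverse
Step 1:
                   X          M          C
  init       0.05873      0.193      4.281
  Δ            1.319      2.639     -3.958
  eq           1.378      2.832     0.3229
  solve Keq expr → x = -1.319; check Q = 0.003046
Then change container volume by factor 1.25 (V_new/V_old).
Step 2:
                   X          M          C
  init         1.102      2.265     0.2583
  Δ                0          0          0
  eq           1.102      2.265     0.2583
  solve Keq expr → x = 0; check Q = 0.003046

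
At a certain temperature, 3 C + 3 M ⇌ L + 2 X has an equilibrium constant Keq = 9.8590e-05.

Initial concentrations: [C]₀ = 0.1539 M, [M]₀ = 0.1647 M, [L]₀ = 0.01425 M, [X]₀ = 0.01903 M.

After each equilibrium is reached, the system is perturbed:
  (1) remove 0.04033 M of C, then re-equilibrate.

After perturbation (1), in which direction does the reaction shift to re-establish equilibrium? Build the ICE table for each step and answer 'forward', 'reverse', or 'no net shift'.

Q₀ = 0.3169 vs Keq = 9.8590e-05 ⇒ Q>K, reverse
Step 1:
                   C          M          L          X
  I           0.1539     0.1647    0.01425    0.01903
  C           0.0272     0.0272  -0.009068   -0.01814
  E           0.1811     0.1919   0.005182 8.9371e-04
  solve Keq expr → x = -0.009068; check Q = 9.8590e-05
Then remove 0.04033 M of C.
Step 2:
                   C          M          L          X
  I           0.1408     0.1919   0.005182 8.9371e-04
  C       4.0277e-04 4.0277e-04 -1.3426e-04 -2.6851e-04
  E           0.1412     0.1923   0.005048 6.2519e-04
  solve Keq expr → x = -1.3426e-04; check Q = 9.8590e-05

Direction: reverse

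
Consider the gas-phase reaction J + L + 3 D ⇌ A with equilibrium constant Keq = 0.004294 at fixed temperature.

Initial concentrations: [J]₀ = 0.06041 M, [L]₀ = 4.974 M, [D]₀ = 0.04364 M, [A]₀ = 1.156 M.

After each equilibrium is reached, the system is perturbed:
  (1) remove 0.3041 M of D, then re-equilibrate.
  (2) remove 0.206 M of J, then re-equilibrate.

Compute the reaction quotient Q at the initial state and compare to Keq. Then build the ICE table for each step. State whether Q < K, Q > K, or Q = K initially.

Q₀ = 4.6290e+04; Q > K (proceeds reverse)

Q₀ = 4.6290e+04 vs Keq = 0.004294 ⇒ Q>K, reverse
Step 1:
                   J          L          D          A
  I          0.06041      4.974    0.04364      1.156
  C           0.8171     0.8171      2.451    -0.8171
  E           0.8775      5.791      2.495     0.3389
  solve Keq expr → x = -0.8171; check Q = 0.004294
Then remove 0.3041 M of D.
Step 2:
                   J          L          D          A
  I           0.8775      5.791      2.191     0.3389
  C          0.04621    0.04621     0.1386   -0.04621
  E           0.9237      5.837      2.329     0.2927
  solve Keq expr → x = -0.04621; check Q = 0.004294
Then remove 0.206 M of J.
Step 3:
                   J          L          D          A
  I           0.7177      5.837      2.329     0.2927
  C          0.02827    0.02827    0.08481   -0.02827
  E            0.746      5.866      2.414     0.2644
  solve Keq expr → x = -0.02827; check Q = 0.004294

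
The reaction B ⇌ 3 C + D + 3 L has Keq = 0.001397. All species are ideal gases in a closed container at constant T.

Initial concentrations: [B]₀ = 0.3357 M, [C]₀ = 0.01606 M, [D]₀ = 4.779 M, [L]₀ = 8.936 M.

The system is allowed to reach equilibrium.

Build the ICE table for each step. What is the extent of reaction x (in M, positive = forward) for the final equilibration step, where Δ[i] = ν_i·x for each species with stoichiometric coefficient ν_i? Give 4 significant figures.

Q₀ = 0.04208 vs Keq = 0.001397 ⇒ Q>K, reverse
Step 1:
                   B          C          D          L
  Initial     0.3357    0.01606      4.779      8.936
  Change    0.003624   -0.01087  -0.003624   -0.01087
  Equil       0.3393   0.005188      4.775      8.925
  solve Keq expr → x = -0.003624; check Q = 0.001397

x = -0.003624 M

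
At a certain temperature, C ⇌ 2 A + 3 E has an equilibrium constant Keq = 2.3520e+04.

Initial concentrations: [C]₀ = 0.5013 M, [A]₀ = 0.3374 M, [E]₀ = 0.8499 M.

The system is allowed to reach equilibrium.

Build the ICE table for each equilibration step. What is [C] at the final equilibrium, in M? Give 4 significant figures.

Q₀ = 0.1394 vs Keq = 2.3520e+04 ⇒ Q<K, forward
Step 1:
                  C         A         E
  init       0.5013    0.3374    0.8499
  Δ         -0.5003     1.001     1.501
  eq      9.8891e-04     1.338     2.351
  solve Keq expr → x = 0.5003; check Q = 2.3520e+04

[C]_eq = 9.8891e-04 M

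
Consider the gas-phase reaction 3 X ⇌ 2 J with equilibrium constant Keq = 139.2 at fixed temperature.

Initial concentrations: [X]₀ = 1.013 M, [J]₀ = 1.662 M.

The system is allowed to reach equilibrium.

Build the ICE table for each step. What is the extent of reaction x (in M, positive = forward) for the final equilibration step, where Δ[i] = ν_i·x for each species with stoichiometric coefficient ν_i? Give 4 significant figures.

x = 0.2314 M

Q₀ = 2.657 vs Keq = 139.2 ⇒ Q<K, forward
Step 1:
                   X          J
  I            1.013      1.662
  C          -0.6941     0.4627
  E           0.3189      2.125
  solve Keq expr → x = 0.2314; check Q = 139.2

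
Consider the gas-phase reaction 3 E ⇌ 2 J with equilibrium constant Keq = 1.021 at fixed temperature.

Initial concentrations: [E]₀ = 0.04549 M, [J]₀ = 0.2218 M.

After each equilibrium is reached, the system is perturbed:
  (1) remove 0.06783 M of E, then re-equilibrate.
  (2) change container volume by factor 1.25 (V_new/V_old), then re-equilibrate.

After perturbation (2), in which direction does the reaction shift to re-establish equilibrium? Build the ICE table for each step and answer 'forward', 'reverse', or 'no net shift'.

Direction: reverse

Q₀ = 522.6 vs Keq = 1.021 ⇒ Q>K, reverse
Step 1:
                   E          J
  Initial    0.04549     0.2218
  Change      0.1754    -0.1169
  Equil       0.2209     0.1049
  solve Keq expr → x = -0.05846; check Q = 1.021
Then remove 0.06783 M of E.
Step 2:
                   E          J
  Initial      0.153     0.1049
  Change     0.03437   -0.02291
  Equil       0.1874    0.08197
  solve Keq expr → x = -0.01146; check Q = 1.021
Then change container volume by factor 1.25 (V_new/V_old).
Step 3:
                   E          J
  Initial     0.1499    0.06558
  Change      0.0055  -0.003666
  Equil       0.1554    0.06191
  solve Keq expr → x = -0.001833; check Q = 1.021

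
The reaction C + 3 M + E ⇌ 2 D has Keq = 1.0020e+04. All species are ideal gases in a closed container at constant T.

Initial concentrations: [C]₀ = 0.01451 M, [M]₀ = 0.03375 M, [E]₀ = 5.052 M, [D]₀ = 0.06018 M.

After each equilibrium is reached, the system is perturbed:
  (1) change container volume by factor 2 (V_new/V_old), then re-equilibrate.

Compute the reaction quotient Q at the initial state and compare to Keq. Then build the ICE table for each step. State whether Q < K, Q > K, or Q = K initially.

Q₀ = 1285; Q < K (proceeds forward)

Q₀ = 1285 vs Keq = 1.0020e+04 ⇒ Q<K, forward
Step 1:
                    C           M           E           D
  I           0.01451     0.03375       5.052     0.06018
  C         -0.004282    -0.01285   -0.004282    0.008564
  E           0.01023      0.0209       5.048     0.06874
  solve Keq expr → x = 0.004282; check Q = 1.0020e+04
Then change container volume by factor 2 (V_new/V_old).
Step 2:
                    C           M           E           D
  I          0.005114     0.01045       2.524     0.03437
  C          0.002173    0.006519    0.002173   -0.004346
  E          0.007287     0.01697       2.526     0.03003
  solve Keq expr → x = -0.002173; check Q = 1.0020e+04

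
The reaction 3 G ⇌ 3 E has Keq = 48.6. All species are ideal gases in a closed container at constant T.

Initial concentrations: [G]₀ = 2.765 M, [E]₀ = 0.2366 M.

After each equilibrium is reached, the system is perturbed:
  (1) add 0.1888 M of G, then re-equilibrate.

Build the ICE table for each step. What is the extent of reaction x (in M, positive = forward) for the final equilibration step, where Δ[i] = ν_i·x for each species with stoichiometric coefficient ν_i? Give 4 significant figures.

x = 0.0494 M

Q₀ = 6.2655e-04 vs Keq = 48.6 ⇒ Q<K, forward
Step 1:
                    G           E
  Initial       2.765      0.2366
  Change       -2.119       2.119
  Equil        0.6456       2.356
  solve Keq expr → x = 0.7065; check Q = 48.6
Then add 0.1888 M of G.
Step 2:
                    G           E
  Initial      0.8344       2.356
  Change      -0.1482      0.1482
  Equil        0.6862       2.504
  solve Keq expr → x = 0.0494; check Q = 48.6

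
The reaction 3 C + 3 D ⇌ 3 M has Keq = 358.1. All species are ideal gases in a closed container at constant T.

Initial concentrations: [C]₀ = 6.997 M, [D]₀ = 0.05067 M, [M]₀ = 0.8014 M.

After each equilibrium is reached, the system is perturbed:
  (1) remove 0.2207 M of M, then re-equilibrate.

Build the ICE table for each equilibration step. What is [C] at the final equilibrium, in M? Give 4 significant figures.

Q₀ = 11.55 vs Keq = 358.1 ⇒ Q<K, forward
Step 1:
                   C          D          M
  I            6.997    0.05067     0.8014
  C         -0.03378   -0.03378    0.03378
  E            6.963    0.01689     0.8352
  solve Keq expr → x = 0.01126; check Q = 358.1
Then remove 0.2207 M of M.
Step 2:
                   C          D          M
  I            6.963    0.01689     0.6145
  C        -0.004367  -0.004367   0.004367
  E            6.959    0.01252     0.6188
  solve Keq expr → x = 0.001456; check Q = 358.1

[C]_eq = 6.959 M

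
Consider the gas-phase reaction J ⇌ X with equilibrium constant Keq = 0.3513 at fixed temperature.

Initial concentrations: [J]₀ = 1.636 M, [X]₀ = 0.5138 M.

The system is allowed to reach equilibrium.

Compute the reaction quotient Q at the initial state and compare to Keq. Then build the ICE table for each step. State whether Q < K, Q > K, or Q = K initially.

Q₀ = 0.3141 vs Keq = 0.3513 ⇒ Q<K, forward
Step 1:
                  J         X
  I           1.636    0.5138
  C        -0.04509   0.04509
  E           1.591    0.5589
  solve Keq expr → x = 0.04509; check Q = 0.3513

Q₀ = 0.3141; Q < K (proceeds forward)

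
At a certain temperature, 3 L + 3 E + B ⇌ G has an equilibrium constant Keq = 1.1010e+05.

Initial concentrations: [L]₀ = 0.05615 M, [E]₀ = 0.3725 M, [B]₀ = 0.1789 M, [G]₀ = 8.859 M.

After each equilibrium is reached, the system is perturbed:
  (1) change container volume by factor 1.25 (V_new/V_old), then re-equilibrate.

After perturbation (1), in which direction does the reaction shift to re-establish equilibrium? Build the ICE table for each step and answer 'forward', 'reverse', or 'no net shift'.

Q₀ = 5.4119e+06 vs Keq = 1.1010e+05 ⇒ Q>K, reverse
Step 1:
                   L          E          B          G
  I          0.05615     0.3725     0.1789      8.859
  C          0.09775    0.09775    0.03258   -0.03258
  E           0.1539     0.4703     0.2115      8.826
  solve Keq expr → x = -0.03258; check Q = 1.1010e+05
Then change container volume by factor 1.25 (V_new/V_old).
Step 2:
                   L          E          B          G
  I           0.1231     0.3762     0.1692      7.061
  C          0.04419    0.04419    0.01473   -0.01473
  E           0.1673     0.4204     0.1839      7.046
  solve Keq expr → x = -0.01473; check Q = 1.1010e+05

Direction: reverse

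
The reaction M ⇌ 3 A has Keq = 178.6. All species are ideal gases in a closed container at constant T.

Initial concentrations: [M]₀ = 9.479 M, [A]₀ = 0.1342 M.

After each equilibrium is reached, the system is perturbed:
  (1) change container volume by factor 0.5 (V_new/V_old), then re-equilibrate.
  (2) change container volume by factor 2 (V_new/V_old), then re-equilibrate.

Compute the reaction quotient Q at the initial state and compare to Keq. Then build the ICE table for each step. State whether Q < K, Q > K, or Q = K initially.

Q₀ = 2.5497e-04; Q < K (proceeds forward)

Q₀ = 2.5497e-04 vs Keq = 178.6 ⇒ Q<K, forward
Step 1:
                  M         A
  I           9.479    0.1342
  C          -3.384     10.15
  E           6.095     10.29
  solve Keq expr → x = 3.384; check Q = 178.6
Then change container volume by factor 0.5 (V_new/V_old).
Step 2:
                  M         A
  I           12.19     20.57
  C           2.283     -6.85
  E           14.47     13.72
  solve Keq expr → x = -2.283; check Q = 178.6
Then change container volume by factor 2 (V_new/V_old).
Step 3:
                  M         A
  I           7.236     6.862
  C          -1.142     3.425
  E           6.095     10.29
  solve Keq expr → x = 1.142; check Q = 178.6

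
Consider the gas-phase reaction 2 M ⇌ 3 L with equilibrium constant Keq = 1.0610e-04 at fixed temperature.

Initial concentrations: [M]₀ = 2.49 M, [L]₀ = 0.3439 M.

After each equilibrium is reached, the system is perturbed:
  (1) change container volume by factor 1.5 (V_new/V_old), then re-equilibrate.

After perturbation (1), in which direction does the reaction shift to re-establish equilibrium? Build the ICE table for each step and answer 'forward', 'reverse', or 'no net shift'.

Q₀ = 0.00656 vs Keq = 1.0610e-04 ⇒ Q>K, reverse
Step 1:
                  M         L
  init         2.49    0.3439
  Δ          0.1687    -0.253
  eq          2.659   0.09086
  solve Keq expr → x = -0.08435; check Q = 1.0610e-04
Then change container volume by factor 1.5 (V_new/V_old).
Step 2:
                  M         L
  init        1.772   0.06057
  Δ       -0.005744  0.008616
  eq          1.767   0.06919
  solve Keq expr → x = 0.002872; check Q = 1.0610e-04

Direction: forward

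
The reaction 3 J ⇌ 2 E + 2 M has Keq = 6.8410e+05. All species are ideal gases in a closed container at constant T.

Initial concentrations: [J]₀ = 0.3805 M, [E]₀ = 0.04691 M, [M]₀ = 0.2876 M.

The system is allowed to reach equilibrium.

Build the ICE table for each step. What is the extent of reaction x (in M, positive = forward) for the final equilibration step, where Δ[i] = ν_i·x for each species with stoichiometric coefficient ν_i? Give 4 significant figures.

Q₀ = 0.003304 vs Keq = 6.8410e+05 ⇒ Q<K, forward
Step 1:
                   J          E          M
  I           0.3805    0.04691     0.2876
  C          -0.3771     0.2514     0.2514
  E         0.003356     0.2983      0.539
  solve Keq expr → x = 0.1257; check Q = 6.8410e+05

x = 0.1257 M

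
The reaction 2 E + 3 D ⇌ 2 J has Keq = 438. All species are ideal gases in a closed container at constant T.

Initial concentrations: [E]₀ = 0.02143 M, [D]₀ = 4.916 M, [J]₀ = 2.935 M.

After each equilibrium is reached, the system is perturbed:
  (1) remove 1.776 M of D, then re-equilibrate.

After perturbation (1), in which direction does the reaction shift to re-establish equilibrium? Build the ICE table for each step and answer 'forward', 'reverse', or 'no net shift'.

Q₀ = 157.9 vs Keq = 438 ⇒ Q<K, forward
Step 1:
                  E         D         J
  Initial   0.02143     4.916     2.935
  Change  -0.008476  -0.01271  0.008476
  Equil     0.01295     4.903     2.943
  solve Keq expr → x = 0.004238; check Q = 438
Then remove 1.776 M of D.
Step 2:
                  E         D         J
  Initial   0.01295     3.127     2.943
  Change    0.01215   0.01823  -0.01215
  Equil     0.02511     3.146     2.931
  solve Keq expr → x = -0.006076; check Q = 438

Direction: reverse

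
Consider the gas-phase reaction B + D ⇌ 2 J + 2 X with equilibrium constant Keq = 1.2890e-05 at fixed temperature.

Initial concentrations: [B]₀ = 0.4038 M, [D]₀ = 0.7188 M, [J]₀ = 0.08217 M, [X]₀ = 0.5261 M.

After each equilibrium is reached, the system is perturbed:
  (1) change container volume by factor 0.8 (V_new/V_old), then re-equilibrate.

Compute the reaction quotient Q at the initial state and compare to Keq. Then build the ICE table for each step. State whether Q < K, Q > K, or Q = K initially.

Q₀ = 0.006439; Q > K (proceeds reverse)

Q₀ = 0.006439 vs Keq = 1.2890e-05 ⇒ Q>K, reverse
Step 1:
                  B         D         J         X
  Initial    0.4038    0.7188   0.08217    0.5261
  Change    0.03877   0.03877  -0.07754  -0.07754
  Equil      0.4426    0.7576  0.004634    0.4486
  solve Keq expr → x = -0.03877; check Q = 1.2890e-05
Then change container volume by factor 0.8 (V_new/V_old).
Step 2:
                  B         D         J         X
  Initial    0.5532     0.947  0.005793    0.5607
  Change  5.7266e-04 5.7266e-04 -0.001145 -0.001145
  Equil      0.5538    0.9475  0.004648    0.5596
  solve Keq expr → x = -5.7266e-04; check Q = 1.2890e-05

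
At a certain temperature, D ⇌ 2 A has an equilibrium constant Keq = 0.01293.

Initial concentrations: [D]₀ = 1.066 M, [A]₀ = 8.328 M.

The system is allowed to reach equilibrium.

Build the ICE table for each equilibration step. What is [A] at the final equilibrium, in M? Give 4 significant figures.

[A]_eq = 0.2568 M

Q₀ = 65.06 vs Keq = 0.01293 ⇒ Q>K, reverse
Step 1:
                    D           A
  init          1.066       8.328
  Δ             4.036      -8.071
  eq            5.102      0.2568
  solve Keq expr → x = -4.036; check Q = 0.01293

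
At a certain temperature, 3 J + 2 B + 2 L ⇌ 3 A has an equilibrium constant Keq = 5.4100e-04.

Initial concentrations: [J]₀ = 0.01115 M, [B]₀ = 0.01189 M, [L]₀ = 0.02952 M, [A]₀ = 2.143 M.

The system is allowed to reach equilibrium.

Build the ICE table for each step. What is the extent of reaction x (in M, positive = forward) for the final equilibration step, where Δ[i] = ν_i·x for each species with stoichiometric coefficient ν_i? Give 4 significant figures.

Q₀ = 5.7630e+13 vs Keq = 5.4100e-04 ⇒ Q>K, reverse
Step 1:
                  J         B         L         A
  init      0.01115   0.01189   0.02952     2.143
  Δ            1.92      1.28      1.28     -1.92
  eq          1.931     1.292     1.309    0.2233
  solve Keq expr → x = -0.6399; check Q = 5.4100e-04

x = -0.6399 M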